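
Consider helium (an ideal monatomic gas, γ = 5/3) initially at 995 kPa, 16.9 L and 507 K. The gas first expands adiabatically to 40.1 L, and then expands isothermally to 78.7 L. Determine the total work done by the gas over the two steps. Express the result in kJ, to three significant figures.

W_total ≈ 17.4 kJ

Step 1 (adiabatic): W = (P₁V₁ − P₂V₂)/(γ−1) = (16816 − 9452)/0.667 = 11045 J.
After step 1: P = 235.7 kPa, V = 40.1 L, T = 285 K.
Step 2 (isothermal): W = P₁V₁ ln(V₂/V₁) = (9452) ln(78.7/40.1) = 6373 J.
W_total = 11045 + 6373 = 17418 J.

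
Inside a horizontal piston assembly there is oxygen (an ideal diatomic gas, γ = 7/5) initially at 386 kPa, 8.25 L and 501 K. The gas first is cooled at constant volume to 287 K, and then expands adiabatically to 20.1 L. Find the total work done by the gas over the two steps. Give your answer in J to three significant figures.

W_total ≈ 1370 J

Step 1 (isochoric): W = 0 (constant volume).
After step 1: P = 221.1 kPa (V unchanged).
Step 2 (adiabatic): W = (P₁V₁ − P₂V₂)/(γ−1) = (1824 − 1278)/0.4 = 1367 J.
W_total = 0 + 1367 = 1367 J.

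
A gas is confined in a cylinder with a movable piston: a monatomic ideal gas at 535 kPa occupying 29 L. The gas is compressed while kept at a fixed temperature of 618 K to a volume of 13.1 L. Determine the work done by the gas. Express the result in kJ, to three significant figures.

Isothermal: W = nRT ln(V₂/V₁) = P₁V₁ ln(V₂/V₁).
P₁V₁ = (535 kPa)(29 L) = 15515 J.
W = 15515 × ln(13.1/29) = 15515 × -0.7947
W_by_gas = -12330 J.

W ≈ -12.3 kJ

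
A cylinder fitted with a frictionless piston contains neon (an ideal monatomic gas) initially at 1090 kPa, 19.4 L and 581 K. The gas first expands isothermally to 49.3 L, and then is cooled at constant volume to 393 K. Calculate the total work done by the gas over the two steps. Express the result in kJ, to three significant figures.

Step 1 (isothermal): W = P₁V₁ ln(V₂/V₁) = (21146) ln(49.3/19.4) = 19722 J.
Step 2 (isochoric): W = 0 (constant volume).
W_total = 19722 + 0 = 19722 J.

W_total ≈ 19.7 kJ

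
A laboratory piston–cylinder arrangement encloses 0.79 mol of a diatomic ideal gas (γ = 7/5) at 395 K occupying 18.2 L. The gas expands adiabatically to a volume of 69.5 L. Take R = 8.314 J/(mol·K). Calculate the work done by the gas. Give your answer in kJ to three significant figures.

W ≈ 2.69 kJ

Adiabatic: TV^(γ−1) = const with γ = 7/5.
T₂ = T₁ (V₁/V₂)^(γ−1) = 395 × (18.2/69.5)^0.4 = 395 × 0.5851 = 231.1 K.
W_by = nCᵥ(T₁ − T₂) = (0.79)(20.79)(395 − 231.1) = 2691 J.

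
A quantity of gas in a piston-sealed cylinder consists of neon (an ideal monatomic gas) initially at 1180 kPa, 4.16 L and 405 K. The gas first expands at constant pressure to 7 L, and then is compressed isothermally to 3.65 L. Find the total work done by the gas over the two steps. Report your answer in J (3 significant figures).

Step 1 (isobaric): W = PΔV = (1180 kPa)(7 − 4.16 L) = 3351 J.
After step 1: P = 1180 kPa, V = 7 L, T = 681.5 K.
Step 2 (isothermal): W = P₁V₁ ln(V₂/V₁) = (8260) ln(3.65/7) = -5379 J.
W_total = 3351 − 5379 = -2028 J.

W_total ≈ -2030 J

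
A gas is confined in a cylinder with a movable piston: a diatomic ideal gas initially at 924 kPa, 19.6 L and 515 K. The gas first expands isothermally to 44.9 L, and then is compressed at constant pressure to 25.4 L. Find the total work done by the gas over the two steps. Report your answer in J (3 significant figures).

W_total ≈ 7150 J

Step 1 (isothermal): W = P₁V₁ ln(V₂/V₁) = (18110) ln(44.9/19.6) = 15012 J.
After step 1: P = 403.3 kPa, V = 44.9 L, T = 515 K.
Step 2 (isobaric): W = PΔV = (403.3 kPa)(25.4 − 44.9 L) = -7865 J.
W_total = 15012 − 7865 = 7147 J.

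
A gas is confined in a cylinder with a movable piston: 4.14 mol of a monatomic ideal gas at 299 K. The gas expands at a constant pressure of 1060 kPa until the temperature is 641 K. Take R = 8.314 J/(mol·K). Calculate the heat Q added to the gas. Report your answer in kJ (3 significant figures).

Q ≈ 29.4 kJ

Isobaric: W = nRΔT = (4.14)(8.314)(342) = 11772 J.
ΔU = nCᵥΔT with Cᵥ = 3R/2: ΔU = (4.14)(12.47)(342) = 17657 J.
Q = ΔU + W = 17657 + 11772 = 29429 J.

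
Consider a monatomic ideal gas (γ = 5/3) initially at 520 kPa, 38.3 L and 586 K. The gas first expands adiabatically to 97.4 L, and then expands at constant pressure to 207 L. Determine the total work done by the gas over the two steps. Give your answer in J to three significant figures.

Step 1 (adiabatic): W = (P₁V₁ − P₂V₂)/(γ−1) = (19916 − 10690)/0.667 = 13840 J.
After step 1: P = 109.7 kPa, V = 97.4 L, T = 314.5 K.
Step 2 (isobaric): W = PΔV = (109.7 kPa)(207 − 97.4 L) = 12029 J.
W_total = 13840 + 12029 = 25868 J.

W_total ≈ 25900 J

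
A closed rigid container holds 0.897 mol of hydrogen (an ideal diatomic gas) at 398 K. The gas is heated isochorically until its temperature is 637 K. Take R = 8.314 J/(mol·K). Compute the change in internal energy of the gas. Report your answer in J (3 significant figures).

ΔU ≈ 4460 J

Constant volume ⇒ W = 0, so Q = ΔU = nCᵥΔT with Cᵥ = 5R/2 = 20.79 J/(mol·K).
ΔU = (0.897)(20.79)(637 − 398) = 4456 J.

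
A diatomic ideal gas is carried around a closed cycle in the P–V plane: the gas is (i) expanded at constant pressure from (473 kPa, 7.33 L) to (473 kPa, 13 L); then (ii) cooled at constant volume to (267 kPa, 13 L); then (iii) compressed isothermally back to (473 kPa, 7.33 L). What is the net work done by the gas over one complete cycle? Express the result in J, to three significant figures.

W_net ≈ 693 J

Leg (i): W = PΔV = (473)(13 − 7.33) = 2682 J.
Leg (ii): W = 0.
Leg (iii): W = PᵢVᵢ ln(V_f/Vᵢ) = (3471) ln(7.33/13) = -1989 J.
W_net = 2682 − 1989 = 693.1 J.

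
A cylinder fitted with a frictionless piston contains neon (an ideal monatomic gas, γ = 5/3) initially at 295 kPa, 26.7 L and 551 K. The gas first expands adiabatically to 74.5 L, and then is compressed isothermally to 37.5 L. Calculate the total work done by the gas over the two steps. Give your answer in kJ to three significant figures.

Step 1 (adiabatic): W = (P₁V₁ − P₂V₂)/(γ−1) = (7876 − 3974)/0.667 = 5854 J.
After step 1: P = 53.34 kPa, V = 74.5 L, T = 278 K.
Step 2 (isothermal): W = P₁V₁ ln(V₂/V₁) = (3974) ln(37.5/74.5) = -2728 J.
W_total = 5854 − 2728 = 3126 J.

W_total ≈ 3.13 kJ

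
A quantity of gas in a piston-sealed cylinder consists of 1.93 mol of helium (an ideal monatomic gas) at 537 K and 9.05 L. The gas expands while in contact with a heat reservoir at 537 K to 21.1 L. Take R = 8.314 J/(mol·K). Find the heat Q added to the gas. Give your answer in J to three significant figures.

Q ≈ 7290 J

Isothermal ⇒ ΔU = 0, so Q = W = nRT ln(V₂/V₁).
Q = (1.93)(8.314)(537) ln(21.1/9.05) = 8617 × 0.8465 = 7294 J.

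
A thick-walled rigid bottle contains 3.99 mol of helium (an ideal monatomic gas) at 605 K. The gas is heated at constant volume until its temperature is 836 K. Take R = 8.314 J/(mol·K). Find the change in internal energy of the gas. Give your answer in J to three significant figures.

Constant volume ⇒ W = 0, so Q = ΔU = nCᵥΔT with Cᵥ = 3R/2 = 12.47 J/(mol·K).
ΔU = (3.99)(12.47)(836 − 605) = 11494 J.

ΔU ≈ 11500 J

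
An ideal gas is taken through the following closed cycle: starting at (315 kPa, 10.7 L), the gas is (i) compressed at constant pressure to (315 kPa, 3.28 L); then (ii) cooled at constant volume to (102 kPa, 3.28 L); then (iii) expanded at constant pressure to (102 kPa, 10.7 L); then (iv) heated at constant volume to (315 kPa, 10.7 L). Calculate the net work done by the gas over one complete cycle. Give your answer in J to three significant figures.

W_net ≈ -1580 J

Constant-volume legs do no work.
W(i) = (315)(3.28 − 10.7) = -2337 J; W(iii) = (102)(10.7 − 3.28) = 756.8 J.
W_net = -2337 + 756.8 = -1580 J (the counter-clockwise enclosed area).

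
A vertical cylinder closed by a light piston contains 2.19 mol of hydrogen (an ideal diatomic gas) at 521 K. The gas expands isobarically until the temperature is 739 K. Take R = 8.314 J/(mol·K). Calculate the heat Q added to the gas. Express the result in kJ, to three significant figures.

Q ≈ 13.9 kJ

Isobaric: W = nRΔT = (2.19)(8.314)(218) = 3969 J.
ΔU = nCᵥΔT with Cᵥ = 5R/2: ΔU = (2.19)(20.79)(218) = 9923 J.
Q = ΔU + W = 9923 + 3969 = 13892 J.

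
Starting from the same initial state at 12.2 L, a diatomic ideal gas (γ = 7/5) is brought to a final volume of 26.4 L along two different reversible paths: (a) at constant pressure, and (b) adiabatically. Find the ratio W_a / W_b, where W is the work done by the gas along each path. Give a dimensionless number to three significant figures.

W_a / W_b ≈ 1.75

Path (a) isobaric: W = P₁(V₂ − V₁) → W_a/(P₁V₁) = 1.164.
Path (b) adiabatic: W = P₁V₁(1 − (V₁/V₂)^(γ−1))/(γ−1) → W_b/(P₁V₁) = 0.6641.
W_a / W_b = 1.164 / 0.6641 = 1.753.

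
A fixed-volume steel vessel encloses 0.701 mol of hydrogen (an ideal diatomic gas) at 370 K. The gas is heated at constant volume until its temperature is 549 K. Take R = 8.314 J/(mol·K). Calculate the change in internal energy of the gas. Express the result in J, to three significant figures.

Constant volume ⇒ W = 0, so Q = ΔU = nCᵥΔT with Cᵥ = 5R/2 = 20.79 J/(mol·K).
ΔU = (0.701)(20.79)(549 − 370) = 2608 J.

ΔU ≈ 2610 J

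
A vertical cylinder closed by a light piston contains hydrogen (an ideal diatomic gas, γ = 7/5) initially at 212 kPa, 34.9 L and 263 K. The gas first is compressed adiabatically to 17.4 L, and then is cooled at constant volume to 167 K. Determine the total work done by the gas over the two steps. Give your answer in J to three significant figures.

W_total ≈ -5940 J

Step 1 (adiabatic): W = (P₁V₁ − P₂V₂)/(γ−1) = (7399 − 9774)/0.4 = -5938 J.
Step 2 (isochoric): W = 0 (constant volume).
W_total = -5938 + 0 = -5938 J.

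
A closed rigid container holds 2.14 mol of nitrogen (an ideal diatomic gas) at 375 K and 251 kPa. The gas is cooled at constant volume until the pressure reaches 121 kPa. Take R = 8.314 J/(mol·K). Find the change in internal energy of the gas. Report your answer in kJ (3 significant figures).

Constant volume ⇒ W = 0, so Q = ΔU = nCᵥΔT with Cᵥ = 5R/2 = 20.79 J/(mol·K).
At constant V, T₂/T₁ = P₂/P₁ ⇒ ΔT = T₁(P₂/P₁ − 1) = 375·(121/251 − 1) = -194.2 K.
ΔU = (2.14)(20.79)(-194.2) = -8639 J.

ΔU ≈ -8.64 kJ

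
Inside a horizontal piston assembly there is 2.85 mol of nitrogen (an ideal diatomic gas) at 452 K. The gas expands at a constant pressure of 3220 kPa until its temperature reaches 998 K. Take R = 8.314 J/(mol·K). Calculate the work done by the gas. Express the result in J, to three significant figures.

Isobaric: W = P ΔV = nR ΔT.
W = (2.85)(8.314)(998 − 452) = 12937 J.

W ≈ 12900 J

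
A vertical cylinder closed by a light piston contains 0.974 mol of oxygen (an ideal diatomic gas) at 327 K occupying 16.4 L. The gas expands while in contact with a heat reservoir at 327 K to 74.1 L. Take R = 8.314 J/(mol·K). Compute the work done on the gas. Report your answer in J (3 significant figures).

Isothermal: W = nRT ln(V₂/V₁).
W = (0.974)(8.314)(327) × ln(74.1/16.4)
  = 2648 × 1.508
W_by_gas = 3994 J; work on gas = −W_by = -3994 J.

W ≈ -3990 J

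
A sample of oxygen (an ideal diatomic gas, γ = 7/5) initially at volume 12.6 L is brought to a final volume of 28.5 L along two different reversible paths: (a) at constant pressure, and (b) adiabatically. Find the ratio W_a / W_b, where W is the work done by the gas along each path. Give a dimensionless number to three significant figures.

Path (a) isobaric: W = P₁(V₂ − V₁) → W_a/(P₁V₁) = 1.262.
Path (b) adiabatic: W = P₁V₁(1 − (V₁/V₂)^(γ−1))/(γ−1) → W_b/(P₁V₁) = 0.6964.
W_a / W_b = 1.262 / 0.6964 = 1.812.

W_a / W_b ≈ 1.81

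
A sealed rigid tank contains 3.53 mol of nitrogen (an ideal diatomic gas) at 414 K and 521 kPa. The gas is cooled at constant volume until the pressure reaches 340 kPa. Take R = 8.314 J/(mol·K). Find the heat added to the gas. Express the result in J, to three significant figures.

Constant volume ⇒ W = 0, so Q = ΔU = nCᵥΔT with Cᵥ = 5R/2 = 20.79 J/(mol·K).
At constant V, T₂/T₁ = P₂/P₁ ⇒ ΔT = T₁(P₂/P₁ − 1) = 414·(340/521 − 1) = -143.8 K.
ΔU = (3.53)(20.79)(-143.8) = -10553 J.

Q ≈ -10600 J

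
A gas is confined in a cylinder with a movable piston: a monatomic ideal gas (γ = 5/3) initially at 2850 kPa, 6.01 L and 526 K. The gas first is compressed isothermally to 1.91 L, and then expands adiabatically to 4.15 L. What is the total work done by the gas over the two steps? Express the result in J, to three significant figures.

W_total ≈ -9260 J

Step 1 (isothermal): W = P₁V₁ ln(V₂/V₁) = (17128) ln(1.91/6.01) = -19635 J.
After step 1: P = 8968 kPa, V = 1.91 L, T = 526 K.
Step 2 (adiabatic): W = (P₁V₁ − P₂V₂)/(γ−1) = (17128 − 10210)/0.667 = 10377 J.
W_total = -19635 + 10377 = -9258 J.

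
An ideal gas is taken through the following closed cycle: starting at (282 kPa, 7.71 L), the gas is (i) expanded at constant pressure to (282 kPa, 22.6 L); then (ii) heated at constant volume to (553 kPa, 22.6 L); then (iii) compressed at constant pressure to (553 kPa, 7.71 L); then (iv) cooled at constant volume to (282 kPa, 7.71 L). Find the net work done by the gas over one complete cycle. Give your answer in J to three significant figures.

W_net ≈ -4040 J

Constant-volume legs do no work.
W(i) = (282)(22.6 − 7.71) = 4199 J; W(iii) = (553)(7.71 − 22.6) = -8234 J.
W_net = 4199 − 8234 = -4035 J (the counter-clockwise enclosed area).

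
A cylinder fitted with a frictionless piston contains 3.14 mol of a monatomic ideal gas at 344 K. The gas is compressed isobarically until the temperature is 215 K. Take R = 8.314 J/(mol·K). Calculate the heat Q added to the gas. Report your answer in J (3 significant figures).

Isobaric: W = nRΔT = (3.14)(8.314)(-129) = -3368 J.
ΔU = nCᵥΔT with Cᵥ = 3R/2: ΔU = (3.14)(12.47)(-129) = -5052 J.
Q = ΔU + W = -5052 − 3368 = -8419 J.

Q ≈ -8420 J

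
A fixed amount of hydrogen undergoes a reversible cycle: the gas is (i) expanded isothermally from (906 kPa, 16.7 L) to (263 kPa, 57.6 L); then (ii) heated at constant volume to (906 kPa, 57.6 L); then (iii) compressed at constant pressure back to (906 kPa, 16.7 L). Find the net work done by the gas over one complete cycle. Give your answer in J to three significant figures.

Leg (i): W = PᵢVᵢ ln(V_f/Vᵢ) = (15130) ln(57.6/16.7) = 18733 J.
Leg (ii): W = 0.
Leg (iii): W = PΔV = (906)(16.7 − 57.6) = -37055 J.
W_net = 18733 − 37055 = -18322 J.

W_net ≈ -18300 J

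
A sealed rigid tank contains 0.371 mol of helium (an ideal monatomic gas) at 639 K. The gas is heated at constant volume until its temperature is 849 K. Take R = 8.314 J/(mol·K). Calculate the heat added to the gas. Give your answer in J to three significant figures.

Constant volume ⇒ W = 0, so Q = ΔU = nCᵥΔT with Cᵥ = 3R/2 = 12.47 J/(mol·K).
ΔU = (0.371)(12.47)(849 − 639) = 971.6 J.

Q ≈ 972 J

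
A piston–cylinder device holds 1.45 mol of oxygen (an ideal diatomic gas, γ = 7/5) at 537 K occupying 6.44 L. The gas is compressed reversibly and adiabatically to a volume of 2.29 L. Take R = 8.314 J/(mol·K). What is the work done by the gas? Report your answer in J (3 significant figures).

W ≈ -8290 J

Adiabatic: TV^(γ−1) = const with γ = 7/5.
T₂ = T₁ (V₁/V₂)^(γ−1) = 537 × (6.44/2.29)^0.4 = 537 × 1.512 = 812.1 K.
W_by = nCᵥ(T₁ − T₂) = (1.45)(20.79)(537 − 812.1) = -8290 J.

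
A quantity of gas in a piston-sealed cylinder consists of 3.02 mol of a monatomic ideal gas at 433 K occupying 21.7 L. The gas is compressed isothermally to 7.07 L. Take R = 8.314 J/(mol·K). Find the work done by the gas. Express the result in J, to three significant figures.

W ≈ -12200 J

Isothermal: W = nRT ln(V₂/V₁).
W = (3.02)(8.314)(433) × ln(7.07/21.7)
  = 10872 × -1.121
W_by_gas = -12192 J.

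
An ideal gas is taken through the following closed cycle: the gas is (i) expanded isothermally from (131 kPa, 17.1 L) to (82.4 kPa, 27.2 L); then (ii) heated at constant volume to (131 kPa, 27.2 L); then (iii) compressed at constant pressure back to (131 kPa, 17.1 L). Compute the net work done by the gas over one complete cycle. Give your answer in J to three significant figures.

W_net ≈ -283 J

Leg (i): W = PᵢVᵢ ln(V_f/Vᵢ) = (2240) ln(27.2/17.1) = 1040 J.
Leg (ii): W = 0.
Leg (iii): W = PΔV = (131)(17.1 − 27.2) = -1323 J.
W_net = 1040 − 1323 = -283.4 J.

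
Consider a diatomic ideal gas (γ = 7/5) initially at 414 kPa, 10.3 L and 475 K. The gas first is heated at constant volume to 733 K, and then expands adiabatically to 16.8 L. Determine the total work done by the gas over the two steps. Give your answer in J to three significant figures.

Step 1 (isochoric): W = 0 (constant volume).
After step 1: P = 638.9 kPa (V unchanged).
Step 2 (adiabatic): W = (P₁V₁ − P₂V₂)/(γ−1) = (6580 − 5411)/0.4 = 2924 J.
W_total = 0 + 2924 = 2924 J.

W_total ≈ 2920 J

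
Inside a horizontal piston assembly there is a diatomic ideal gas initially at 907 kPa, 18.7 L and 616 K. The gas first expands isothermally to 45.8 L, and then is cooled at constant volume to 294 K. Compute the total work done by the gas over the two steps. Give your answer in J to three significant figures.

W_total ≈ 15200 J

Step 1 (isothermal): W = P₁V₁ ln(V₂/V₁) = (16961) ln(45.8/18.7) = 15193 J.
Step 2 (isochoric): W = 0 (constant volume).
W_total = 15193 + 0 = 15193 J.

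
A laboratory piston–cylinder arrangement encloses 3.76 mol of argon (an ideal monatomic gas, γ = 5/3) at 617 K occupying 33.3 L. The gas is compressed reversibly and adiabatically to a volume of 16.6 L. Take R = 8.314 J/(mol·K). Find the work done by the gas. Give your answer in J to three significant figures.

W ≈ -17100 J

Adiabatic: TV^(γ−1) = const with γ = 5/3.
T₂ = T₁ (V₁/V₂)^(γ−1) = 617 × (33.3/16.6)^0.667 = 617 × 1.591 = 981.4 K.
W_by = nCᵥ(T₁ − T₂) = (3.76)(12.47)(617 − 981.4) = -17087 J.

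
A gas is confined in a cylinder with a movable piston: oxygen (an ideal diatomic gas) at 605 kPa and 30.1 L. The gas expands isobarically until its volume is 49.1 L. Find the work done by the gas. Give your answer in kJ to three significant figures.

W ≈ 11.5 kJ

Isobaric: W = P ΔV.
W = (605 kPa)(49.1 − 30.1 L) = (605)(19) = 11495 J.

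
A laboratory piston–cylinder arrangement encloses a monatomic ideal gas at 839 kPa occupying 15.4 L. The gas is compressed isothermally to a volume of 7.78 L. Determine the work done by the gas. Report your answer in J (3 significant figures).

Isothermal: W = nRT ln(V₂/V₁) = P₁V₁ ln(V₂/V₁).
P₁V₁ = (839 kPa)(15.4 L) = 12921 J.
W = 12921 × ln(7.78/15.4) = 12921 × -0.6828
W_by_gas = -8822 J.

W ≈ -8820 J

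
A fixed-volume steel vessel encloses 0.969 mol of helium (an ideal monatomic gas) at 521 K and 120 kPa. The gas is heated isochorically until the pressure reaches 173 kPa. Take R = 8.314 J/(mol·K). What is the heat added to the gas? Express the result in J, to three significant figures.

Q ≈ 2780 J

Constant volume ⇒ W = 0, so Q = ΔU = nCᵥΔT with Cᵥ = 3R/2 = 12.47 J/(mol·K).
At constant V, T₂/T₁ = P₂/P₁ ⇒ ΔT = T₁(P₂/P₁ − 1) = 521·(173/120 − 1) = 230.1 K.
ΔU = (0.969)(12.47)(230.1) = 2781 J.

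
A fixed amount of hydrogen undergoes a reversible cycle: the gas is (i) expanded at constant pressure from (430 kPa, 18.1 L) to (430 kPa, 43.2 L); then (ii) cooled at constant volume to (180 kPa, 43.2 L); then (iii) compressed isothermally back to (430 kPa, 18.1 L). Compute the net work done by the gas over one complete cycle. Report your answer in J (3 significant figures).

W_net ≈ 4030 J

Leg (i): W = PΔV = (430)(43.2 − 18.1) = 10793 J.
Leg (ii): W = 0.
Leg (iii): W = PᵢVᵢ ln(V_f/Vᵢ) = (7776) ln(18.1/43.2) = -6765 J.
W_net = 10793 − 6765 = 4028 J.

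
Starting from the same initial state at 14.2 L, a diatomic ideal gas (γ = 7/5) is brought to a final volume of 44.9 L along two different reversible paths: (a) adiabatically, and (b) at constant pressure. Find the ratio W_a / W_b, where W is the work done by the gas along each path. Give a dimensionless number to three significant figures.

Path (a) adiabatic: W = P₁V₁(1 − (V₁/V₂)^(γ−1))/(γ−1) → W_a/(P₁V₁) = 0.9225.
Path (b) isobaric: W = P₁(V₂ − V₁) → W_b/(P₁V₁) = 2.162.
W_a / W_b = 0.9225 / 2.162 = 0.4267.

W_a / W_b ≈ 0.427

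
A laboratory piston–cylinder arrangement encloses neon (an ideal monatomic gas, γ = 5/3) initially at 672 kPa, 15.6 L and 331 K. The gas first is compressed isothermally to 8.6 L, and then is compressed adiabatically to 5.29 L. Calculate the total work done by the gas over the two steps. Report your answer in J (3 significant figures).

W_total ≈ -12300 J

Step 1 (isothermal): W = P₁V₁ ln(V₂/V₁) = (10483) ln(8.6/15.6) = -6243 J.
After step 1: P = 1219 kPa, V = 8.6 L, T = 331 K.
Step 2 (adiabatic): W = (P₁V₁ − P₂V₂)/(γ−1) = (10483 − 14494)/0.667 = -6016 J.
W_total = -6243 − 6016 = -12259 J.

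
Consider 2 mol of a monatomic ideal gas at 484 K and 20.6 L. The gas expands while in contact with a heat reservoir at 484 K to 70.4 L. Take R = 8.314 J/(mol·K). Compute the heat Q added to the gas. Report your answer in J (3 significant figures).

Q ≈ 9890 J

Isothermal ⇒ ΔU = 0, so Q = W = nRT ln(V₂/V₁).
Q = (2)(8.314)(484) ln(70.4/20.6) = 8048 × 1.229 = 9890 J.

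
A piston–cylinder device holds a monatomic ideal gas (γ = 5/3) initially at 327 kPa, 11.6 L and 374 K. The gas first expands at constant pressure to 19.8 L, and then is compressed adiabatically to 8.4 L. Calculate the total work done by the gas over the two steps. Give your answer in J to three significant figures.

W_total ≈ -4810 J

Step 1 (isobaric): W = PΔV = (327 kPa)(19.8 − 11.6 L) = 2681 J.
After step 1: P = 327 kPa, V = 19.8 L, T = 638.4 K.
Step 2 (adiabatic): W = (P₁V₁ − P₂V₂)/(γ−1) = (6475 − 11468)/0.667 = -7489 J.
W_total = 2681 − 7489 = -4808 J.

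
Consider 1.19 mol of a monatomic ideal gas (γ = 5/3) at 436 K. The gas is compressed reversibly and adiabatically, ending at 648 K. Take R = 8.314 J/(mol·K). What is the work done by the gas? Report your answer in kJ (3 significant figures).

W ≈ -3.15 kJ

Adiabatic ⇒ Q = 0, so W_by = −ΔU = nCᵥ(T₁ − T₂).
Cᵥ = 3R/2 = 12.47 J/(mol·K).
W = (1.19)(12.47)(436 − 648) = -3146 J.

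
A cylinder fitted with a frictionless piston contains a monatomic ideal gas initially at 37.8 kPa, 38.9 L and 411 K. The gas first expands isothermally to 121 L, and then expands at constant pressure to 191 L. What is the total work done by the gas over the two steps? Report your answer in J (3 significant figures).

Step 1 (isothermal): W = P₁V₁ ln(V₂/V₁) = (1470) ln(121/38.9) = 1669 J.
After step 1: P = 12.15 kPa, V = 121 L, T = 411 K.
Step 2 (isobaric): W = PΔV = (12.15 kPa)(191 − 121 L) = 850.7 J.
W_total = 1669 + 850.7 = 2519 J.

W_total ≈ 2520 J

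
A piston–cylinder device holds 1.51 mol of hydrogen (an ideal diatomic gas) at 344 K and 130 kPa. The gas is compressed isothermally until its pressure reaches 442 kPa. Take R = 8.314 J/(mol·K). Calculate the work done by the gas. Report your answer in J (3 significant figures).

W ≈ -5290 J

Isothermal process: W = nRT ln(V₂/V₁) = nRT ln(P₁/P₂).
W = (1.51)(8.314)(344) × ln(130/442)
  = 4319 × ln(0.2941) = 4319 × -1.224
W_by_gas = -5285 J.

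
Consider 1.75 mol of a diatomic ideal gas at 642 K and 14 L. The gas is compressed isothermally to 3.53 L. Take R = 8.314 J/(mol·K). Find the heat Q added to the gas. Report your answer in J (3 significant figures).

Q ≈ -12900 J

Isothermal ⇒ ΔU = 0, so Q = W = nRT ln(V₂/V₁).
Q = (1.75)(8.314)(642) ln(3.53/14) = 9341 × -1.378 = -12869 J.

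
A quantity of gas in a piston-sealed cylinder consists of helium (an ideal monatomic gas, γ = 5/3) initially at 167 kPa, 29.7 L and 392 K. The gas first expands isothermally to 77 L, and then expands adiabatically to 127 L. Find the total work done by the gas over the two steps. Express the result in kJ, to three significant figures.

W_total ≈ 6.84 kJ

Step 1 (isothermal): W = P₁V₁ ln(V₂/V₁) = (4960) ln(77/29.7) = 4725 J.
After step 1: P = 64.41 kPa, V = 77 L, T = 392 K.
Step 2 (adiabatic): W = (P₁V₁ − P₂V₂)/(γ−1) = (4960 − 3553)/0.667 = 2110 J.
W_total = 4725 + 2110 = 6835 J.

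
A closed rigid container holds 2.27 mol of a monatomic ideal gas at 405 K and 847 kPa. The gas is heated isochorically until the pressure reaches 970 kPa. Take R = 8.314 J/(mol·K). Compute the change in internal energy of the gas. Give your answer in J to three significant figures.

Constant volume ⇒ W = 0, so Q = ΔU = nCᵥΔT with Cᵥ = 3R/2 = 12.47 J/(mol·K).
At constant V, T₂/T₁ = P₂/P₁ ⇒ ΔT = T₁(P₂/P₁ − 1) = 405·(970/847 − 1) = 58.81 K.
ΔU = (2.27)(12.47)(58.81) = 1665 J.

ΔU ≈ 1660 J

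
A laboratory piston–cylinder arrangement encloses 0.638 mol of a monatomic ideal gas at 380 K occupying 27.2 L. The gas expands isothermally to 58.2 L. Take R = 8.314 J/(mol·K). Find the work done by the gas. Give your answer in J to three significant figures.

W ≈ 1530 J

Isothermal: W = nRT ln(V₂/V₁).
W = (0.638)(8.314)(380) × ln(58.2/27.2)
  = 2016 × 0.7607
W_by_gas = 1533 J.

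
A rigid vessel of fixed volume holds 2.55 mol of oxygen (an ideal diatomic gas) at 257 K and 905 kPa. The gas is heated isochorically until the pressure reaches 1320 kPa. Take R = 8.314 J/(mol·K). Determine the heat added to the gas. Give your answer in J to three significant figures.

Q ≈ 6250 J

Constant volume ⇒ W = 0, so Q = ΔU = nCᵥΔT with Cᵥ = 5R/2 = 20.79 J/(mol·K).
At constant V, T₂/T₁ = P₂/P₁ ⇒ ΔT = T₁(P₂/P₁ − 1) = 257·(1320/905 − 1) = 117.9 K.
ΔU = (2.55)(20.79)(117.9) = 6246 J.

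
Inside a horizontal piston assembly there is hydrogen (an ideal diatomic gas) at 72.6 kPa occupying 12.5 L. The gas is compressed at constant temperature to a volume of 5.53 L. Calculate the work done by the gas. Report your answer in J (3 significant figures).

W ≈ -740 J

Isothermal: W = nRT ln(V₂/V₁) = P₁V₁ ln(V₂/V₁).
P₁V₁ = (72.6 kPa)(12.5 L) = 907.5 J.
W = 907.5 × ln(5.53/12.5) = 907.5 × -0.8155
W_by_gas = -740.1 J.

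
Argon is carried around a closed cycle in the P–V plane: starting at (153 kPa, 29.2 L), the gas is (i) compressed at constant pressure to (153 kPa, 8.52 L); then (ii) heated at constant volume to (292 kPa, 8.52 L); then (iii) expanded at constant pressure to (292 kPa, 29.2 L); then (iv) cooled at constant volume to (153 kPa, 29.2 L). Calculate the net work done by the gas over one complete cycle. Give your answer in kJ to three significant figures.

W_net ≈ 2.87 kJ

Constant-volume legs do no work.
W(i) = (153)(8.52 − 29.2) = -3164 J; W(iii) = (292)(29.2 − 8.52) = 6039 J.
W_net = -3164 + 6039 = 2875 J (the clockwise enclosed area).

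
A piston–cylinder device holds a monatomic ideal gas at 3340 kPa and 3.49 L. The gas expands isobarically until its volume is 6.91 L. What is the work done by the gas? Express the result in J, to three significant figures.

W ≈ 11400 J

Isobaric: W = P ΔV.
W = (3340 kPa)(6.91 − 3.49 L) = (3340)(3.42) = 11423 J.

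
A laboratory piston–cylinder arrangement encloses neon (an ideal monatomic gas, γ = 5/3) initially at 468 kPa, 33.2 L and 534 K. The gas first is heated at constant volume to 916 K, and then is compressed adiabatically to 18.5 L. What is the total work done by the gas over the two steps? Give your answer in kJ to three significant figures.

Step 1 (isochoric): W = 0 (constant volume).
After step 1: P = 802.8 kPa (V unchanged).
Step 2 (adiabatic): W = (P₁V₁ − P₂V₂)/(γ−1) = (26653 − 39359)/0.667 = -19060 J.
W_total = 0 − 19060 = -19060 J.

W_total ≈ -19.1 kJ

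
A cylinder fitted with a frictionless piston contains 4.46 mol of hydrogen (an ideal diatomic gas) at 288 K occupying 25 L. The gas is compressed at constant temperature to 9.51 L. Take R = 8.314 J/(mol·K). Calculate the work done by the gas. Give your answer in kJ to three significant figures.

Isothermal: W = nRT ln(V₂/V₁).
W = (4.46)(8.314)(288) × ln(9.51/25)
  = 10679 × -0.9665
W_by_gas = -10322 J.

W ≈ -10.3 kJ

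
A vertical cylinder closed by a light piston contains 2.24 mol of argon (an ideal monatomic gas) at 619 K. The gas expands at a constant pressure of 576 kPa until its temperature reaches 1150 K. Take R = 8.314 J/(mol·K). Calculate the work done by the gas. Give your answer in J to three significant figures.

W ≈ 9890 J

Isobaric: W = P ΔV = nR ΔT.
W = (2.24)(8.314)(1150 − 619) = 9889 J.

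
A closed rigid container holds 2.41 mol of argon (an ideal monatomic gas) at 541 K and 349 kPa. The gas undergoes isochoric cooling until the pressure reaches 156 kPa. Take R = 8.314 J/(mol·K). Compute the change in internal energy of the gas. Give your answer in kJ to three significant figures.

ΔU ≈ -8.99 kJ

Constant volume ⇒ W = 0, so Q = ΔU = nCᵥΔT with Cᵥ = 3R/2 = 12.47 J/(mol·K).
At constant V, T₂/T₁ = P₂/P₁ ⇒ ΔT = T₁(P₂/P₁ − 1) = 541·(156/349 − 1) = -299.2 K.
ΔU = (2.41)(12.47)(-299.2) = -8992 J.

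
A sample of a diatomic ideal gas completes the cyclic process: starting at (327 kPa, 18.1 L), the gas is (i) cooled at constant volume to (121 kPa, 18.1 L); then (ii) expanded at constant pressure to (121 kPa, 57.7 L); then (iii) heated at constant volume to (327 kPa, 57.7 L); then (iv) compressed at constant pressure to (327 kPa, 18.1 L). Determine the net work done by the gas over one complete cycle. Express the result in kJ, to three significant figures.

W_net ≈ -8.16 kJ

Constant-volume legs do no work.
W(ii) = (121)(57.7 − 18.1) = 4792 J; W(iv) = (327)(18.1 − 57.7) = -12949 J.
W_net = 4792 − 12949 = -8158 J (the counter-clockwise enclosed area).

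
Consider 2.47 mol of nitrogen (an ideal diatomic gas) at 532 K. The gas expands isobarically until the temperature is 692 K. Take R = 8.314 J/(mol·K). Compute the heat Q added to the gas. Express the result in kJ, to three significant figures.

Q ≈ 11.5 kJ

Isobaric: W = nRΔT = (2.47)(8.314)(160) = 3286 J.
ΔU = nCᵥΔT with Cᵥ = 5R/2: ΔU = (2.47)(20.79)(160) = 8214 J.
Q = ΔU + W = 8214 + 3286 = 11500 J.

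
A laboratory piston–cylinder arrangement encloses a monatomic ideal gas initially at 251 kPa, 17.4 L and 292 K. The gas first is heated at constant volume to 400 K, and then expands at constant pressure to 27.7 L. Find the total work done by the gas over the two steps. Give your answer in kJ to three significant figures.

W_total ≈ 3.54 kJ

Step 1 (isochoric): W = 0 (constant volume).
After step 1: P = 343.8 kPa (V unchanged).
Step 2 (isobaric): W = PΔV = (343.8 kPa)(27.7 − 17.4 L) = 3542 J.
W_total = 0 + 3542 = 3542 J.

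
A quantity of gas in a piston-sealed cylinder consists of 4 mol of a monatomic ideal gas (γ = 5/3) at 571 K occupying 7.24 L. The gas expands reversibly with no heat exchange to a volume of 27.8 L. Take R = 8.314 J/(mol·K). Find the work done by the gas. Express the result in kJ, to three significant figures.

W ≈ 16.9 kJ

Adiabatic: TV^(γ−1) = const with γ = 5/3.
T₂ = T₁ (V₁/V₂)^(γ−1) = 571 × (7.24/27.8)^0.667 = 571 × 0.4078 = 232.9 K.
W_by = nCᵥ(T₁ − T₂) = (4)(12.47)(571 − 232.9) = 16868 J.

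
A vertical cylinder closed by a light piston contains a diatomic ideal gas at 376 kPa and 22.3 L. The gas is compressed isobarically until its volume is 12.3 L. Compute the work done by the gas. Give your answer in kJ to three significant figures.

W ≈ -3.76 kJ

Isobaric: W = P ΔV.
W = (376 kPa)(12.3 − 22.3 L) = (376)(-10) = -3760 J.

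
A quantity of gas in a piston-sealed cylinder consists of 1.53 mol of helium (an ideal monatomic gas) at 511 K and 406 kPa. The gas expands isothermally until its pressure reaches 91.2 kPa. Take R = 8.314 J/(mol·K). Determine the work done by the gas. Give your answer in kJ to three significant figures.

Isothermal process: W = nRT ln(V₂/V₁) = nRT ln(P₁/P₂).
W = (1.53)(8.314)(511) × ln(406/91.2)
  = 6500 × ln(4.452) = 6500 × 1.493
W_by_gas = 9707 J.

W ≈ 9.71 kJ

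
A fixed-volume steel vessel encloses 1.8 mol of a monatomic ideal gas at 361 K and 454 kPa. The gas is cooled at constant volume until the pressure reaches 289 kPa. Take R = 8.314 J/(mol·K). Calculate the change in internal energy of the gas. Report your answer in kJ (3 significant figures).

ΔU ≈ -2.95 kJ

Constant volume ⇒ W = 0, so Q = ΔU = nCᵥΔT with Cᵥ = 3R/2 = 12.47 J/(mol·K).
At constant V, T₂/T₁ = P₂/P₁ ⇒ ΔT = T₁(P₂/P₁ − 1) = 361·(289/454 − 1) = -131.2 K.
ΔU = (1.8)(12.47)(-131.2) = -2945 J.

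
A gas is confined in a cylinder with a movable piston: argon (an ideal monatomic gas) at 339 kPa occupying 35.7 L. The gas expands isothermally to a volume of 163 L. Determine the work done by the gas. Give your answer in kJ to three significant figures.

W ≈ 18.4 kJ

Isothermal: W = nRT ln(V₂/V₁) = P₁V₁ ln(V₂/V₁).
P₁V₁ = (339 kPa)(35.7 L) = 12102 J.
W = 12102 × ln(163/35.7) = 12102 × 1.519
W_by_gas = 18379 J.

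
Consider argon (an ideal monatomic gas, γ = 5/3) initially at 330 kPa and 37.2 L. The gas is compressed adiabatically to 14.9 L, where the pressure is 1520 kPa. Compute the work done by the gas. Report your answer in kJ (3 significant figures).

W ≈ -15.6 kJ

Adiabatic: W = (P₁V₁ − P₂V₂)/(γ − 1) with γ = 5/3.
P₁V₁ = 12276 J, P₂V₂ = 22648 J.
W = (12276 − 22648) / 0.6667 = -15558 J.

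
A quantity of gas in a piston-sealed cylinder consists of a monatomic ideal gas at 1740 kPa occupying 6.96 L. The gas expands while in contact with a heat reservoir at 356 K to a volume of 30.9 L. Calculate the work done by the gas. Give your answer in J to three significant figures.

W ≈ 18100 J

Isothermal: W = nRT ln(V₂/V₁) = P₁V₁ ln(V₂/V₁).
P₁V₁ = (1740 kPa)(6.96 L) = 12110 J.
W = 12110 × ln(30.9/6.96) = 12110 × 1.491
W_by_gas = 18051 J.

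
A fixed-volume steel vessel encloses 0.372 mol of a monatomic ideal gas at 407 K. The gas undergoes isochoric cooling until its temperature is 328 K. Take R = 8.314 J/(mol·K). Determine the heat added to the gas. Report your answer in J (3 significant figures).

Q ≈ -366 J

Constant volume ⇒ W = 0, so Q = ΔU = nCᵥΔT with Cᵥ = 3R/2 = 12.47 J/(mol·K).
ΔU = (0.372)(12.47)(328 − 407) = -366.5 J.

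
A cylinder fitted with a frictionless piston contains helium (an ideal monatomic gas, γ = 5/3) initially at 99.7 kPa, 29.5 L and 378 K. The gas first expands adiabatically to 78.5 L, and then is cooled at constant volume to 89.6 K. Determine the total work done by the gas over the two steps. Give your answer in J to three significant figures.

W_total ≈ 2110 J

Step 1 (adiabatic): W = (P₁V₁ − P₂V₂)/(γ−1) = (2941 − 1532)/0.667 = 2114 J.
Step 2 (isochoric): W = 0 (constant volume).
W_total = 2114 + 0 = 2114 J.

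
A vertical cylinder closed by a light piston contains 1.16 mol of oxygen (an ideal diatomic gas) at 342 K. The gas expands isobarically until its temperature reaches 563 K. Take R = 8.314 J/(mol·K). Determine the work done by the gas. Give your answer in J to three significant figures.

Isobaric: W = P ΔV = nR ΔT.
W = (1.16)(8.314)(563 − 342) = 2131 J.

W ≈ 2130 J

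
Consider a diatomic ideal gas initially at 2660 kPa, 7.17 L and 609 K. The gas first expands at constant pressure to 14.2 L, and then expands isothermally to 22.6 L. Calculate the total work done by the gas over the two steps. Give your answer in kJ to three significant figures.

Step 1 (isobaric): W = PΔV = (2660 kPa)(14.2 − 7.17 L) = 18700 J.
After step 1: P = 2660 kPa, V = 14.2 L, T = 1206 K.
Step 2 (isothermal): W = P₁V₁ ln(V₂/V₁) = (37772) ln(22.6/14.2) = 17553 J.
W_total = 18700 + 17553 = 36253 J.

W_total ≈ 36.3 kJ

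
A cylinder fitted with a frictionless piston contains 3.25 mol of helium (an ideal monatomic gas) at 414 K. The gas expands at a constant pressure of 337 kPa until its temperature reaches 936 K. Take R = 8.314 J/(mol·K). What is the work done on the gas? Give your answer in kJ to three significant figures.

Isobaric: W = P ΔV = nR ΔT.
W = (3.25)(8.314)(936 − 414) = 14105 J.
Work on gas = −W_by = -14105 J.

W ≈ -14.1 kJ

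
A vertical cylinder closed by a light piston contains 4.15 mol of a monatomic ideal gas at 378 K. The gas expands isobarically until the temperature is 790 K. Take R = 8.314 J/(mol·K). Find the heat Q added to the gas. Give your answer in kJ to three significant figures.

Isobaric: W = nRΔT = (4.15)(8.314)(412) = 14215 J.
ΔU = nCᵥΔT with Cᵥ = 3R/2: ΔU = (4.15)(12.47)(412) = 21323 J.
Q = ΔU + W = 21323 + 14215 = 35538 J.

Q ≈ 35.5 kJ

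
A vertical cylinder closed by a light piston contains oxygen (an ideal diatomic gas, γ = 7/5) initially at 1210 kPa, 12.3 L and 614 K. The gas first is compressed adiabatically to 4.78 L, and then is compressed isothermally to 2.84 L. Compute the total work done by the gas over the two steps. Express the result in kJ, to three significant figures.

W_total ≈ -28.4 kJ

Step 1 (adiabatic): W = (P₁V₁ − P₂V₂)/(γ−1) = (14883 − 21721)/0.4 = -17095 J.
After step 1: P = 4544 kPa, V = 4.78 L, T = 896.1 K.
Step 2 (isothermal): W = P₁V₁ ln(V₂/V₁) = (21721) ln(2.84/4.78) = -11309 J.
W_total = -17095 − 11309 = -28404 J.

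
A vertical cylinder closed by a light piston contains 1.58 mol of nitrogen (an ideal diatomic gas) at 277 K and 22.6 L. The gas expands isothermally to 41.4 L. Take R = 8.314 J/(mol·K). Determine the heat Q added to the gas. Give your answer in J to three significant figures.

Isothermal ⇒ ΔU = 0, so Q = W = nRT ln(V₂/V₁).
Q = (1.58)(8.314)(277) ln(41.4/22.6) = 3639 × 0.6053 = 2203 J.

Q ≈ 2200 J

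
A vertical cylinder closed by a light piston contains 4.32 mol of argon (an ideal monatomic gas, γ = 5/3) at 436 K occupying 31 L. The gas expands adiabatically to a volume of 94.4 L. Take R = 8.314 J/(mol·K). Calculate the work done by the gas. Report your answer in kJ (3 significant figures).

Adiabatic: TV^(γ−1) = const with γ = 5/3.
T₂ = T₁ (V₁/V₂)^(γ−1) = 436 × (31/94.4)^0.667 = 436 × 0.476 = 207.5 K.
W_by = nCᵥ(T₁ − T₂) = (4.32)(12.47)(436 − 207.5) = 12309 J.

W ≈ 12.3 kJ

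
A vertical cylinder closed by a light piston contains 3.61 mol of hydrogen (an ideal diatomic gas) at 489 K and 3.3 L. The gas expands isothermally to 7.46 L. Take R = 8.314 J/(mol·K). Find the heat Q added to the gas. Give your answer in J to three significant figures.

Isothermal ⇒ ΔU = 0, so Q = W = nRT ln(V₂/V₁).
Q = (3.61)(8.314)(489) ln(7.46/3.3) = 14677 × 0.8156 = 11971 J.

Q ≈ 12000 J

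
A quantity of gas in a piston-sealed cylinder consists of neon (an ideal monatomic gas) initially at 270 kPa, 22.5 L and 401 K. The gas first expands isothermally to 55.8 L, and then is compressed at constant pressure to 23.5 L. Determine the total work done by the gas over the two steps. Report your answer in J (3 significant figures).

Step 1 (isothermal): W = P₁V₁ ln(V₂/V₁) = (6075) ln(55.8/22.5) = 5518 J.
After step 1: P = 108.9 kPa, V = 55.8 L, T = 401 K.
Step 2 (isobaric): W = PΔV = (108.9 kPa)(23.5 − 55.8 L) = -3517 J.
W_total = 5518 − 3517 = 2001 J.

W_total ≈ 2000 J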